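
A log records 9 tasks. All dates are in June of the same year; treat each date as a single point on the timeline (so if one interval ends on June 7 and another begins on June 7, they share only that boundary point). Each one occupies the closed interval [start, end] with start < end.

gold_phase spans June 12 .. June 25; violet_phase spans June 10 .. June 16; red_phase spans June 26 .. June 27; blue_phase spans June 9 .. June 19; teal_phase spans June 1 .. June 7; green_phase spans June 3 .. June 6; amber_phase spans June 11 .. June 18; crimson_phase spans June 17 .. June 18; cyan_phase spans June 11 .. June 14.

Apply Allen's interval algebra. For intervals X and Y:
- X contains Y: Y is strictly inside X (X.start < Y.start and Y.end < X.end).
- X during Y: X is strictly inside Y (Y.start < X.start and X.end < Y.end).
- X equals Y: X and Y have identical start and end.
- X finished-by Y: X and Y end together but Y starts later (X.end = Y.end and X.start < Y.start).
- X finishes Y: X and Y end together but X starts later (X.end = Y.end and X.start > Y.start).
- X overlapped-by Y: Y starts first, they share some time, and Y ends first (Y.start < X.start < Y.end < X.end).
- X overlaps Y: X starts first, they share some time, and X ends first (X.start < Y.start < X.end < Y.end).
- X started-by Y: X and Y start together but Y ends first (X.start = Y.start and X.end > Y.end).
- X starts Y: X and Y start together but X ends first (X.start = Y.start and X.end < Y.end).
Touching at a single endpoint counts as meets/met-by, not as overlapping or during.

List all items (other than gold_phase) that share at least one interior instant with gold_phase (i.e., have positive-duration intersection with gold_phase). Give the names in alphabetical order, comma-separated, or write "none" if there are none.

amber_phase, blue_phase, crimson_phase, cyan_phase, violet_phase

Target gold_phase = [June 12, June 25].
amber_phase [June 11, June 18] → overlaps → yes.
blue_phase [June 9, June 19] → overlaps → yes.
crimson_phase [June 17, June 18] → during → yes.
cyan_phase [June 11, June 14] → overlaps → yes.
green_phase [June 3, June 6] → before → no.
red_phase [June 26, June 27] → after → no.
teal_phase [June 1, June 7] → before → no.
violet_phase [June 10, June 16] → overlaps → yes.
Result: amber_phase, blue_phase, crimson_phase, cyan_phase, violet_phase.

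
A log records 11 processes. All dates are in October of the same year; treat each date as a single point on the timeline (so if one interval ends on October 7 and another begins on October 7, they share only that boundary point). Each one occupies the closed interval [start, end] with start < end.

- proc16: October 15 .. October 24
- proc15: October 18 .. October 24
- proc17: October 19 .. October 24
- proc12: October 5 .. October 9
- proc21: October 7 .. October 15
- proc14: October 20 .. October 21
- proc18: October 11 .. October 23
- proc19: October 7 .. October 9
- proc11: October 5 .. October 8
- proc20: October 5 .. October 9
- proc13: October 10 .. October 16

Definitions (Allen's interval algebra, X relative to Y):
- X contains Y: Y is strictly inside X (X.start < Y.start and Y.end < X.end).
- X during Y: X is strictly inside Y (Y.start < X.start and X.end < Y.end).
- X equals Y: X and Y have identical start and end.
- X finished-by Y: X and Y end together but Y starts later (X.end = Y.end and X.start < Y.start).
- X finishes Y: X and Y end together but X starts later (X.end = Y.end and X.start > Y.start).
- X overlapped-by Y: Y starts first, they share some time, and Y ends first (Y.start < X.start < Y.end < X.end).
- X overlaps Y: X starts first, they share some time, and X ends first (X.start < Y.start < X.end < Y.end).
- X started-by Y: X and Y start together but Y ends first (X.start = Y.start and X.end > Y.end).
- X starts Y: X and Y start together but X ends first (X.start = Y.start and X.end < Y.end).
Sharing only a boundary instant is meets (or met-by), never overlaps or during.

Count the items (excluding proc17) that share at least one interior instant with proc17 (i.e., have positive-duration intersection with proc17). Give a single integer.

4

Target proc17 = [October 19, October 24].
proc11 [October 5, October 8] → before → no.
proc12 [October 5, October 9] → before → no.
proc13 [October 10, October 16] → before → no.
proc14 [October 20, October 21] → during → counts.
proc15 [October 18, October 24] → finished-by → counts.
proc16 [October 15, October 24] → finished-by → counts.
proc18 [October 11, October 23] → overlaps → counts.
proc19 [October 7, October 9] → before → no.
proc20 [October 5, October 9] → before → no.
proc21 [October 7, October 15] → before → no.
Total: 4.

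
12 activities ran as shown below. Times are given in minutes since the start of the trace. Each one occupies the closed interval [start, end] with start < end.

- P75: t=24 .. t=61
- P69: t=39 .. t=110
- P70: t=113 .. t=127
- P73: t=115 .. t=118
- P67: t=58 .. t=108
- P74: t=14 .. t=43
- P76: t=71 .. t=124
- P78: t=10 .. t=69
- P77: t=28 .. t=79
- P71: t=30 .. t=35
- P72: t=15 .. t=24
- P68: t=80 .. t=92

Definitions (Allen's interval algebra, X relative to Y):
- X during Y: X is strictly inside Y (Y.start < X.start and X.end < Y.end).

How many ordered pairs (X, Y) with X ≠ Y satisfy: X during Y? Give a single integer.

Checking all 132 ordered pairs for relation 'during'; matching pairs in alphabetical order:
(P67, P69): P67 during P69 ✓
(P68, P67): P68 during P67 ✓
(P68, P69): P68 during P69 ✓
(P68, P76): P68 during P76 ✓
(P71, P74): P71 during P74 ✓
(P71, P75): P71 during P75 ✓
(P71, P77): P71 during P77 ✓
(P71, P78): P71 during P78 ✓
(P72, P74): P72 during P74 ✓
(P72, P78): P72 during P78 ✓
(P73, P70): P73 during P70 ✓
(P73, P76): P73 during P76 ✓
(P74, P78): P74 during P78 ✓
(P75, P78): P75 during P78 ✓
Count: 14.

14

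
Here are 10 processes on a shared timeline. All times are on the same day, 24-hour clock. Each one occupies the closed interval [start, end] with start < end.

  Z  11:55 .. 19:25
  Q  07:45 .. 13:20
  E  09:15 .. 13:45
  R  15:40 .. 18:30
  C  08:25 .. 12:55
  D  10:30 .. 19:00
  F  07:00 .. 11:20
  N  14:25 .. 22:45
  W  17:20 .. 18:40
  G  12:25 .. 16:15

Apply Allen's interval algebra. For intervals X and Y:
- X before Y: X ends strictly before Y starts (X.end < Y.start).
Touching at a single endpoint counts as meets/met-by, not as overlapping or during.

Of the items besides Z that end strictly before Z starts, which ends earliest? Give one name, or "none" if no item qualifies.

F

Target Z = [11:55, 19:25].
C [08:25, 12:55] → overlaps → excluded.
D [10:30, 19:00] → overlaps → excluded.
E [09:15, 13:45] → overlaps → excluded.
F [07:00, 11:20] → before → candidate.
G [12:25, 16:15] → during → excluded.
N [14:25, 22:45] → overlapped-by → excluded.
Q [07:45, 13:20] → overlaps → excluded.
R [15:40, 18:30] → during → excluded.
W [17:20, 18:40] → during → excluded.
Among candidates, earliest end is 11:20 → F.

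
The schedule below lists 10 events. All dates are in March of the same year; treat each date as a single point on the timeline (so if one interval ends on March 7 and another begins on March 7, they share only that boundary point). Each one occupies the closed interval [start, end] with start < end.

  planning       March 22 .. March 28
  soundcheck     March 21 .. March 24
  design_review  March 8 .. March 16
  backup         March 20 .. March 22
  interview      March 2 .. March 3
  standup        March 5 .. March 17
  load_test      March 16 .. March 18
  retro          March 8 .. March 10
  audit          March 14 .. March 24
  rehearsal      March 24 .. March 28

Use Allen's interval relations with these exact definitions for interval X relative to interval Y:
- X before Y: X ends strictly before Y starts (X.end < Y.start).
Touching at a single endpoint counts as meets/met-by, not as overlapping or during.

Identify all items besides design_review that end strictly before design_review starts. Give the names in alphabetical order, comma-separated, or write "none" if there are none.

Target design_review = [March 8, March 16].
audit [March 14, March 24] → overlapped-by → no.
backup [March 20, March 22] → after → no.
interview [March 2, March 3] → before → yes.
load_test [March 16, March 18] → met-by → no.
planning [March 22, March 28] → after → no.
rehearsal [March 24, March 28] → after → no.
retro [March 8, March 10] → starts → no.
soundcheck [March 21, March 24] → after → no.
standup [March 5, March 17] → contains → no.
Result: interview.

interview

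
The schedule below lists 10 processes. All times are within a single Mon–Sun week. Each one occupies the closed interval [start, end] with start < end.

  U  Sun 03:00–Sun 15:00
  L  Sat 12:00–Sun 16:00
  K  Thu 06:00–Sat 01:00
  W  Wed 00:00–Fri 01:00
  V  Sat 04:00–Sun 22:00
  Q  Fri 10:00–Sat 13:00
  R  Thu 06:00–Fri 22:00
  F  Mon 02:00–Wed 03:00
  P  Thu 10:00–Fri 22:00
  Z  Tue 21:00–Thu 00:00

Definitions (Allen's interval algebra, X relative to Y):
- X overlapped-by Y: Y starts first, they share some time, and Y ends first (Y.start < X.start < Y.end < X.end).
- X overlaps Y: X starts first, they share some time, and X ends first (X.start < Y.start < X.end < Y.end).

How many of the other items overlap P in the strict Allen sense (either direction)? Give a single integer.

Target P = [Thu 10:00, Fri 22:00].
F [Mon 02:00, Wed 03:00] → before → no.
K [Thu 06:00, Sat 01:00] → contains → no.
L [Sat 12:00, Sun 16:00] → after → no.
Q [Fri 10:00, Sat 13:00] → overlapped-by → counts.
R [Thu 06:00, Fri 22:00] → finished-by → no.
U [Sun 03:00, Sun 15:00] → after → no.
V [Sat 04:00, Sun 22:00] → after → no.
W [Wed 00:00, Fri 01:00] → overlaps → counts.
Z [Tue 21:00, Thu 00:00] → before → no.
Total: 2.

2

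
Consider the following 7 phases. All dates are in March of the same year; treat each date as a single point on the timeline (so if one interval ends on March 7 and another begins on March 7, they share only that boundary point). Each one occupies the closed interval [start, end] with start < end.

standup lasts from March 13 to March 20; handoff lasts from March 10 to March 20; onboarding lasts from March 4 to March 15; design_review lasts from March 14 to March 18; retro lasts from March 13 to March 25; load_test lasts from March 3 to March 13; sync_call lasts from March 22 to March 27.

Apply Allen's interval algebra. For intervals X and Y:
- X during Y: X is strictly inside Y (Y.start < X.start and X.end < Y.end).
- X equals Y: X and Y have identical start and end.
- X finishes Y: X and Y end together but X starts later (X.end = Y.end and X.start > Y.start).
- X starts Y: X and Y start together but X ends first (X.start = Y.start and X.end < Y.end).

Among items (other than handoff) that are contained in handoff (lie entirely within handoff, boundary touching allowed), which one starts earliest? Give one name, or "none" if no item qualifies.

standup

Target handoff = [March 10, March 20].
design_review [March 14, March 18] → during → candidate.
load_test [March 3, March 13] → overlaps → excluded.
onboarding [March 4, March 15] → overlaps → excluded.
retro [March 13, March 25] → overlapped-by → excluded.
standup [March 13, March 20] → finishes → candidate.
sync_call [March 22, March 27] → after → excluded.
Among candidates, earliest start is March 13 → standup.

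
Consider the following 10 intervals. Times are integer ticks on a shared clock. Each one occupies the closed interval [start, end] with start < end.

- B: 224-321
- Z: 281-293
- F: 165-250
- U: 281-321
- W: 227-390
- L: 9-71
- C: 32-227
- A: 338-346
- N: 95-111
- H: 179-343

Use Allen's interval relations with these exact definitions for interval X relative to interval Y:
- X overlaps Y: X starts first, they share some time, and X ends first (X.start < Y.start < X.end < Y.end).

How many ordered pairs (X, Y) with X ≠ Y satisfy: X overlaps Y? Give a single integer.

10

Checking all 90 ordered pairs for relation 'overlaps'; matching pairs in alphabetical order:
(B, W): B overlaps W ✓
(C, B): C overlaps B ✓
(C, F): C overlaps F ✓
(C, H): C overlaps H ✓
(F, B): F overlaps B ✓
(F, H): F overlaps H ✓
(F, W): F overlaps W ✓
(H, A): H overlaps A ✓
(H, W): H overlaps W ✓
(L, C): L overlaps C ✓
Count: 10.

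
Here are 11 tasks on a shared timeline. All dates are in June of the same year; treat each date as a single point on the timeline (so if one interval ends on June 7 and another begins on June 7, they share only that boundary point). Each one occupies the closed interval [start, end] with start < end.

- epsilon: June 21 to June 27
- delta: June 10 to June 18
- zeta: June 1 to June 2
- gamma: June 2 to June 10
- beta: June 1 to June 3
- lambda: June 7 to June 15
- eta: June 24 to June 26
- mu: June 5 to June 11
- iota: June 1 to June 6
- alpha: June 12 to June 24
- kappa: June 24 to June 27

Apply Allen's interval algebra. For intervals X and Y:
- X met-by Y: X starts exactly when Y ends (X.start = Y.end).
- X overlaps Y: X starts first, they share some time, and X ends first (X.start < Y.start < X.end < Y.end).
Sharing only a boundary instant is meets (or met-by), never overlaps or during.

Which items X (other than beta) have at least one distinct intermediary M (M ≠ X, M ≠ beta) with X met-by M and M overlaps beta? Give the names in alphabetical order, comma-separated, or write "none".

Target beta = [June 1, June 3].
Intermediaries M with M overlaps beta: none.
Union: none.

none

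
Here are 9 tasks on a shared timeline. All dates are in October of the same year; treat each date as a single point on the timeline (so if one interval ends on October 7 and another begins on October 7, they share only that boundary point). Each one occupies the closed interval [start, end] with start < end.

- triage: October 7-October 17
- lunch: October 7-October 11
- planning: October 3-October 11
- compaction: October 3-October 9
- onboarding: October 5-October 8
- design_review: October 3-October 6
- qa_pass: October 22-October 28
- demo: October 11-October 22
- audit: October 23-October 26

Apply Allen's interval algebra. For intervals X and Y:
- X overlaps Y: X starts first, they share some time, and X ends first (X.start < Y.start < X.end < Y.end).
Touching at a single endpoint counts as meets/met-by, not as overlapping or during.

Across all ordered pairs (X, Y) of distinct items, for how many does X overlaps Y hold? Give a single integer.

Checking all 72 ordered pairs for relation 'overlaps'; matching pairs in alphabetical order:
(compaction, lunch): compaction overlaps lunch ✓
(compaction, triage): compaction overlaps triage ✓
(design_review, onboarding): design_review overlaps onboarding ✓
(onboarding, lunch): onboarding overlaps lunch ✓
(onboarding, triage): onboarding overlaps triage ✓
(planning, triage): planning overlaps triage ✓
(triage, demo): triage overlaps demo ✓
Count: 7.

7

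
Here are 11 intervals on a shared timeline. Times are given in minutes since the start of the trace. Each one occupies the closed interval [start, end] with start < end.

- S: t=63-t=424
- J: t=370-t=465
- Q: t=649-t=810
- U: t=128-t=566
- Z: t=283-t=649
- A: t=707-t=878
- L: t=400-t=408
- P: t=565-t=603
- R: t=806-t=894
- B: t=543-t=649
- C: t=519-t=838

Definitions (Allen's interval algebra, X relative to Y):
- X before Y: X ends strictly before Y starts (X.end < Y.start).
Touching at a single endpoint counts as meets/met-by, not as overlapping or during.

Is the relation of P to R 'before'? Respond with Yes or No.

Yes

P = [t=565, t=603], R = [t=806, t=894].
Actual relation of P to R: before.
Asked whether 'before' holds → Yes.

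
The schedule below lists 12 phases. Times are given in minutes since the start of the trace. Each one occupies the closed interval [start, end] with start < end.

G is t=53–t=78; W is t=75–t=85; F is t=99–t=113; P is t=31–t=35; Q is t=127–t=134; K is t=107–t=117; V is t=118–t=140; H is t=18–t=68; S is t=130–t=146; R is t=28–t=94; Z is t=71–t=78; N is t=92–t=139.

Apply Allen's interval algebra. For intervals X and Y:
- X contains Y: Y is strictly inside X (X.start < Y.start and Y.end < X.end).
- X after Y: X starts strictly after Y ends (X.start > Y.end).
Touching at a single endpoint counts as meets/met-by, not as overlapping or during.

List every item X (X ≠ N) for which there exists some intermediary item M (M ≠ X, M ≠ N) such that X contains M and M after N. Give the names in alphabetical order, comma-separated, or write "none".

Target N = [t=92, t=139].
Intermediaries M with M after N: none.
Union: none.

none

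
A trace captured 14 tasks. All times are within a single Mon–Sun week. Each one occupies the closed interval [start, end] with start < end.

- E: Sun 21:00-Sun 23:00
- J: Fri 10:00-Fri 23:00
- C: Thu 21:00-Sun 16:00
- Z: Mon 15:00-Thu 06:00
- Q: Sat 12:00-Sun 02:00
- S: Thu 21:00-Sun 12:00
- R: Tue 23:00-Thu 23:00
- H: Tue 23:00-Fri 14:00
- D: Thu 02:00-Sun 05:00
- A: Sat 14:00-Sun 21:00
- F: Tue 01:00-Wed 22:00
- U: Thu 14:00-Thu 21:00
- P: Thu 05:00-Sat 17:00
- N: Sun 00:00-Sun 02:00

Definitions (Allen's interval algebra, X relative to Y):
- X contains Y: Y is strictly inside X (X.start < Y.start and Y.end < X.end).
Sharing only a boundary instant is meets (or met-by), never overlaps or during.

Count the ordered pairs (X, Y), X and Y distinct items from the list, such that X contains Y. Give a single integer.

Checking all 182 ordered pairs for relation 'contains'; matching pairs in alphabetical order:
(A, N): A contains N ✓
(C, J): C contains J ✓
(C, N): C contains N ✓
(C, Q): C contains Q ✓
(D, J): D contains J ✓
(D, N): D contains N ✓
(D, P): D contains P ✓
(D, Q): D contains Q ✓
(D, U): D contains U ✓
(H, U): H contains U ✓
(P, J): P contains J ✓
(P, U): P contains U ✓
(R, U): R contains U ✓
(S, J): S contains J ✓
(S, N): S contains N ✓
(S, Q): S contains Q ✓
(Z, F): Z contains F ✓
Count: 17.

17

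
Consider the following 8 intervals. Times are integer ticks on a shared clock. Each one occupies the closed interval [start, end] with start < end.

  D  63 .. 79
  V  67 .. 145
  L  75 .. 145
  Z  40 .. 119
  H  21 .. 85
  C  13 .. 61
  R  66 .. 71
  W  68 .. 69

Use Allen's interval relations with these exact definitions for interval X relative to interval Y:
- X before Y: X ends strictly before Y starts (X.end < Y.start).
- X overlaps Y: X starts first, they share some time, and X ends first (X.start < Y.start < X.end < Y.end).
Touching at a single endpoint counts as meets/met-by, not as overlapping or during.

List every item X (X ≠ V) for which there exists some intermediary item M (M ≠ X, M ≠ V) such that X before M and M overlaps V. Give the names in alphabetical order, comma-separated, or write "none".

C

Target V = [67, 145].
Intermediaries M with M overlaps V: D, H, R, Z.
Via D — items with X before D: C.
Via H — items with X before H: none.
Via R — items with X before R: C.
Via Z — items with X before Z: none.
Union: C.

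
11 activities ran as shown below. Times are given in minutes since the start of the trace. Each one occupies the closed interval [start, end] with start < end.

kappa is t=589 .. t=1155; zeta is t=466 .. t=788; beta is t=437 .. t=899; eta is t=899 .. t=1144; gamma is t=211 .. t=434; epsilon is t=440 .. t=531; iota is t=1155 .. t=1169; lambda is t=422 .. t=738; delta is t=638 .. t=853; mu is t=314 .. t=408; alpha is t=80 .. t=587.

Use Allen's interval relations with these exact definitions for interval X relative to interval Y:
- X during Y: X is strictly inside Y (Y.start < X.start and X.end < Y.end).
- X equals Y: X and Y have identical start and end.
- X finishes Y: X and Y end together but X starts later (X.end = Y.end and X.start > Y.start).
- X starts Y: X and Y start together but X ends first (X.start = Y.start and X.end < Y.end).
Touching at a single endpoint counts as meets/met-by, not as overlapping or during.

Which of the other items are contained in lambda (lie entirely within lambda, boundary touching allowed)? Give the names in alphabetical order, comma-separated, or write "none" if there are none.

epsilon

Target lambda = [t=422, t=738].
alpha [t=80, t=587] → overlaps → no.
beta [t=437, t=899] → overlapped-by → no.
delta [t=638, t=853] → overlapped-by → no.
epsilon [t=440, t=531] → during → yes.
eta [t=899, t=1144] → after → no.
gamma [t=211, t=434] → overlaps → no.
iota [t=1155, t=1169] → after → no.
kappa [t=589, t=1155] → overlapped-by → no.
mu [t=314, t=408] → before → no.
zeta [t=466, t=788] → overlapped-by → no.
Result: epsilon.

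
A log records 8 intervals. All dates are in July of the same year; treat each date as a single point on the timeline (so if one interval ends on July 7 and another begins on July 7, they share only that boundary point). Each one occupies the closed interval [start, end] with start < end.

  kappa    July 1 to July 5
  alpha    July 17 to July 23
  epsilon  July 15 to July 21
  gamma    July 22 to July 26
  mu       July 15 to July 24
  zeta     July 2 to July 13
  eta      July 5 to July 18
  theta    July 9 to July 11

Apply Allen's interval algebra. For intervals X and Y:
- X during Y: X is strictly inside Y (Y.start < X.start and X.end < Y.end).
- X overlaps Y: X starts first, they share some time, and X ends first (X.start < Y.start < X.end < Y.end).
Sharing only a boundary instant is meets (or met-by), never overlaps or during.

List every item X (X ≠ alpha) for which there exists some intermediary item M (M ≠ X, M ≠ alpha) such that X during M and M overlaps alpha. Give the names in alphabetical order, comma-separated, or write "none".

Target alpha = [July 17, July 23].
Intermediaries M with M overlaps alpha: epsilon, eta.
Via epsilon — items with X during epsilon: none.
Via eta — items with X during eta: theta.
Union: theta.

theta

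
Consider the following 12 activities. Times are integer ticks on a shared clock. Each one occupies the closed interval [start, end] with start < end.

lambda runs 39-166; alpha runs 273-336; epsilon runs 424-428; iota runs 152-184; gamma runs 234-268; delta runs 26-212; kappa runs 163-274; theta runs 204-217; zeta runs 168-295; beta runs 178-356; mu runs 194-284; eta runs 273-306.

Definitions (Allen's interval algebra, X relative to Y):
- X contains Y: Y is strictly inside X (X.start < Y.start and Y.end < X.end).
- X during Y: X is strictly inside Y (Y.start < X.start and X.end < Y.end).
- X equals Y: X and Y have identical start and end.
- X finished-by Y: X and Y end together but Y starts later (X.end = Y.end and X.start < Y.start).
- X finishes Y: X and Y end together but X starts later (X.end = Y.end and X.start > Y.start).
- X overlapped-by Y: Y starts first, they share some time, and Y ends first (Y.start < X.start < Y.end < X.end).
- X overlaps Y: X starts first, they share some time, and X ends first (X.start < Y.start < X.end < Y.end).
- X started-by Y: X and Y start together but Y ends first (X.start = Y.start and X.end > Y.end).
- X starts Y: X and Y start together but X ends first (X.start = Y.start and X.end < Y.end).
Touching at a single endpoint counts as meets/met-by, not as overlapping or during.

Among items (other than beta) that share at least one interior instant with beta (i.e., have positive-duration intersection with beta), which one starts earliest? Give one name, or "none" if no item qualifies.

Target beta = [178, 356].
alpha [273, 336] → during → candidate.
delta [26, 212] → overlaps → candidate.
epsilon [424, 428] → after → excluded.
eta [273, 306] → during → candidate.
gamma [234, 268] → during → candidate.
iota [152, 184] → overlaps → candidate.
kappa [163, 274] → overlaps → candidate.
lambda [39, 166] → before → excluded.
mu [194, 284] → during → candidate.
theta [204, 217] → during → candidate.
zeta [168, 295] → overlaps → candidate.
Among candidates, earliest start is 26 → delta.

delta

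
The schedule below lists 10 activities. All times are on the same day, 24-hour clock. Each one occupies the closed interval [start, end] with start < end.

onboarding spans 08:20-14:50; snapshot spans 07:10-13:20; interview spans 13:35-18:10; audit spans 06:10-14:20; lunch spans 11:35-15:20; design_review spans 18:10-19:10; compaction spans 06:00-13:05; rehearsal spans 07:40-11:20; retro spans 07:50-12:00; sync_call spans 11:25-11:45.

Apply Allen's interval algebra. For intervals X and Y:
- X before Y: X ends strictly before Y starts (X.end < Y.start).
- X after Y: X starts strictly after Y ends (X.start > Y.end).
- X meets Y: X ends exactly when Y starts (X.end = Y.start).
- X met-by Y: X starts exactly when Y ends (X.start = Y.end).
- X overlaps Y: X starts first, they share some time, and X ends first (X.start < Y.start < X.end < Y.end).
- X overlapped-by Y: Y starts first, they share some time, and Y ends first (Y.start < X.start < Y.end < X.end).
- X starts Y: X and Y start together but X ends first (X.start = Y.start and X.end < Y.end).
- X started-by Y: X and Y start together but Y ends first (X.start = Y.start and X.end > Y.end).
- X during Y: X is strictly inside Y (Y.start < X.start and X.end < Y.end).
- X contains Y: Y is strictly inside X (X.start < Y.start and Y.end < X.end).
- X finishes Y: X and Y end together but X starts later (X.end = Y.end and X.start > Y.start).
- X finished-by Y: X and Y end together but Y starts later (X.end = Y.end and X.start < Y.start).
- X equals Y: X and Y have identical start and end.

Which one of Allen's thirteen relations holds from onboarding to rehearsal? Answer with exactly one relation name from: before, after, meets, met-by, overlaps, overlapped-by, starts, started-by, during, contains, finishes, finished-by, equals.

onboarding = [08:20, 14:50]; rehearsal = [07:40, 11:20].
Compare endpoints: onboarding.start > rehearsal.start, onboarding.start < rehearsal.end, onboarding.end > rehearsal.start, onboarding.end > rehearsal.end.
That pattern is 'overlapped-by'.

overlapped-by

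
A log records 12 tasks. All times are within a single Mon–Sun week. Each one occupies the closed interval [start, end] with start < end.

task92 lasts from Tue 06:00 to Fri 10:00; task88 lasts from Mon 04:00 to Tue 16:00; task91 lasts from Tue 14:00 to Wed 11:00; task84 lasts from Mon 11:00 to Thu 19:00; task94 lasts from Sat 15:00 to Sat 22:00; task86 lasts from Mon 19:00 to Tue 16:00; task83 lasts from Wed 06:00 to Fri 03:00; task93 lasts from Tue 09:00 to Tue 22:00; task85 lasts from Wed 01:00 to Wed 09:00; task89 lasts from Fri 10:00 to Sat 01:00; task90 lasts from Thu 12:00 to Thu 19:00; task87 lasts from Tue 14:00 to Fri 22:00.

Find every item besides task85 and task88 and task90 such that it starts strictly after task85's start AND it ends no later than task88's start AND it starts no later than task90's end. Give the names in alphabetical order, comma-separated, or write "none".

Conditions: its start is strictly after task85's start (X.start > Wed 01:00) AND its end is no later than task88's start (X.end <= Mon 04:00) AND its start is no later than task90's end (X.start <= Thu 19:00).
task83: start Wed 06:00 > Wed 01:00? ✓; end Fri 03:00 <= Mon 04:00? ✗; start Wed 06:00 <= Thu 19:00? ✓ → no.
task84: start Mon 11:00 > Wed 01:00? ✗; end Thu 19:00 <= Mon 04:00? ✗; start Mon 11:00 <= Thu 19:00? ✓ → no.
task86: start Mon 19:00 > Wed 01:00? ✗; end Tue 16:00 <= Mon 04:00? ✗; start Mon 19:00 <= Thu 19:00? ✓ → no.
task87: start Tue 14:00 > Wed 01:00? ✗; end Fri 22:00 <= Mon 04:00? ✗; start Tue 14:00 <= Thu 19:00? ✓ → no.
task89: start Fri 10:00 > Wed 01:00? ✓; end Sat 01:00 <= Mon 04:00? ✗; start Fri 10:00 <= Thu 19:00? ✗ → no.
task91: start Tue 14:00 > Wed 01:00? ✗; end Wed 11:00 <= Mon 04:00? ✗; start Tue 14:00 <= Thu 19:00? ✓ → no.
task92: start Tue 06:00 > Wed 01:00? ✗; end Fri 10:00 <= Mon 04:00? ✗; start Tue 06:00 <= Thu 19:00? ✓ → no.
task93: start Tue 09:00 > Wed 01:00? ✗; end Tue 22:00 <= Mon 04:00? ✗; start Tue 09:00 <= Thu 19:00? ✓ → no.
task94: start Sat 15:00 > Wed 01:00? ✓; end Sat 22:00 <= Mon 04:00? ✗; start Sat 15:00 <= Thu 19:00? ✗ → no.
Result: none.

none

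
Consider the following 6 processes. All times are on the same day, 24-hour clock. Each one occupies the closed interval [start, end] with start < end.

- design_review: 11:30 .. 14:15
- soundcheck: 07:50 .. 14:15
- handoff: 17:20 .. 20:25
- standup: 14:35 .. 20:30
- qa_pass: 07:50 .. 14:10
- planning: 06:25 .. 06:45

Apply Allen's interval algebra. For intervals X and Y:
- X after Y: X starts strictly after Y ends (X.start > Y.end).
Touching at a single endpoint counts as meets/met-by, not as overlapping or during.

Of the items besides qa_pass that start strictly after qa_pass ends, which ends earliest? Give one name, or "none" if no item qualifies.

Target qa_pass = [07:50, 14:10].
design_review [11:30, 14:15] → overlapped-by → excluded.
handoff [17:20, 20:25] → after → candidate.
planning [06:25, 06:45] → before → excluded.
soundcheck [07:50, 14:15] → started-by → excluded.
standup [14:35, 20:30] → after → candidate.
Among candidates, earliest end is 20:25 → handoff.

handoff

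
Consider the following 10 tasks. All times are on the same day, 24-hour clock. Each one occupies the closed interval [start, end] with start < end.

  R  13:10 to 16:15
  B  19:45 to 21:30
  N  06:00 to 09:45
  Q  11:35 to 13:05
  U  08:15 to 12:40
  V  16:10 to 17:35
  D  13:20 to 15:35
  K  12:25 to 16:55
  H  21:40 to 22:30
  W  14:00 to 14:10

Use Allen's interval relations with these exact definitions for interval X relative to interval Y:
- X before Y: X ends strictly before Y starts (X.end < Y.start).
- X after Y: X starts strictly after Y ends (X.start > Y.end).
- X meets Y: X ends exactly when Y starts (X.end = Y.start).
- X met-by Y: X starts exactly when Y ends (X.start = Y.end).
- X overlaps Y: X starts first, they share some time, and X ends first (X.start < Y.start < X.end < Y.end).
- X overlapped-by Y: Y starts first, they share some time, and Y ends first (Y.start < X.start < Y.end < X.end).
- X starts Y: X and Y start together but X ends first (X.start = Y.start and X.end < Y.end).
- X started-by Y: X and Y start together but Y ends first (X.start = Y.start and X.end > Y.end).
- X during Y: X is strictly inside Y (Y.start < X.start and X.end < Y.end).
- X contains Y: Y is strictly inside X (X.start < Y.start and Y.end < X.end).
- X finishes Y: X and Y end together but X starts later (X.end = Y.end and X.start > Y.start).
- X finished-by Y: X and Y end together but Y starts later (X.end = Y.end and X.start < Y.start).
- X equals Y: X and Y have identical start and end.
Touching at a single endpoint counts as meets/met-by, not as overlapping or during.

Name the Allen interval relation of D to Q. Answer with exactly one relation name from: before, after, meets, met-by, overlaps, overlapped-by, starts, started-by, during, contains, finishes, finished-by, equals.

D = [13:20, 15:35]; Q = [11:35, 13:05].
Compare endpoints: D.start > Q.start, D.start > Q.end, D.end > Q.start, D.end > Q.end.
That pattern is 'after'.

after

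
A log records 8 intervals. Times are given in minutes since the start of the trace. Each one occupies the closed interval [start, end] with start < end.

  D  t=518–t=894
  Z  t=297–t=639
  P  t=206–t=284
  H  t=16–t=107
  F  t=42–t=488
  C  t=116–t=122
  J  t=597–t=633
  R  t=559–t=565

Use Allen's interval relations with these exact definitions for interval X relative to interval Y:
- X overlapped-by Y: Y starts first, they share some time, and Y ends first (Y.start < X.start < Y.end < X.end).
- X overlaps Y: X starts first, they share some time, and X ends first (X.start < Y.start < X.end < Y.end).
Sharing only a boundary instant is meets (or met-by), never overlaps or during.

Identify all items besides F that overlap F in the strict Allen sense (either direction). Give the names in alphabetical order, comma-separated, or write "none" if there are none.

Target F = [t=42, t=488].
C [t=116, t=122] → during → no.
D [t=518, t=894] → after → no.
H [t=16, t=107] → overlaps → yes.
J [t=597, t=633] → after → no.
P [t=206, t=284] → during → no.
R [t=559, t=565] → after → no.
Z [t=297, t=639] → overlapped-by → yes.
Result: H, Z.

H, Z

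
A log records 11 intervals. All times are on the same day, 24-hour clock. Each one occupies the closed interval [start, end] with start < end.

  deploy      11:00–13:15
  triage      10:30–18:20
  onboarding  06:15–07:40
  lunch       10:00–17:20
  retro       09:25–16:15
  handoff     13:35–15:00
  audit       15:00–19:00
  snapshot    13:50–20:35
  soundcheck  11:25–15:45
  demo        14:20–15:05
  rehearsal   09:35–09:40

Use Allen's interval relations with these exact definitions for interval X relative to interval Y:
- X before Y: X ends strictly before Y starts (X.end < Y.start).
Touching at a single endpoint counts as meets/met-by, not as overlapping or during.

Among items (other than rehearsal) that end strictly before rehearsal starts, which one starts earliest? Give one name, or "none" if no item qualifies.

onboarding

Target rehearsal = [09:35, 09:40].
audit [15:00, 19:00] → after → excluded.
demo [14:20, 15:05] → after → excluded.
deploy [11:00, 13:15] → after → excluded.
handoff [13:35, 15:00] → after → excluded.
lunch [10:00, 17:20] → after → excluded.
onboarding [06:15, 07:40] → before → candidate.
retro [09:25, 16:15] → contains → excluded.
snapshot [13:50, 20:35] → after → excluded.
soundcheck [11:25, 15:45] → after → excluded.
triage [10:30, 18:20] → after → excluded.
Among candidates, earliest start is 06:15 → onboarding.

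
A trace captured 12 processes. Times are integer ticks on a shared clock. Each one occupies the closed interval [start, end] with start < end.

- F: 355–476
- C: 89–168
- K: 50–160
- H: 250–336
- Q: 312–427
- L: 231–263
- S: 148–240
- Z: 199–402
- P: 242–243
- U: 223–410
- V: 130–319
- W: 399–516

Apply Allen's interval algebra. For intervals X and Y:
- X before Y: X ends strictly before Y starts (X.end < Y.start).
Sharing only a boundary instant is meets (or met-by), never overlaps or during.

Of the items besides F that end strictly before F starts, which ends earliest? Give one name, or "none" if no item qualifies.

K

Target F = [355, 476].
C [89, 168] → before → candidate.
H [250, 336] → before → candidate.
K [50, 160] → before → candidate.
L [231, 263] → before → candidate.
P [242, 243] → before → candidate.
Q [312, 427] → overlaps → excluded.
S [148, 240] → before → candidate.
U [223, 410] → overlaps → excluded.
V [130, 319] → before → candidate.
W [399, 516] → overlapped-by → excluded.
Z [199, 402] → overlaps → excluded.
Among candidates, earliest end is 160 → K.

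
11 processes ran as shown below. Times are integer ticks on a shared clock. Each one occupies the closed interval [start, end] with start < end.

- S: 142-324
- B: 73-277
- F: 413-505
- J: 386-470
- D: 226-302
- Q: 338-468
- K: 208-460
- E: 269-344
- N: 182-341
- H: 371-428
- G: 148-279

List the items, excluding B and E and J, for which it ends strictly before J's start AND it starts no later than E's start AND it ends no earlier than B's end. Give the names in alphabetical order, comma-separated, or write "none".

Conditions: its end is strictly before J's start (X.end < 386) AND its start is no later than E's start (X.start <= 269) AND its end is no earlier than B's end (X.end >= 277).
D: end 302 < 386? ✓; start 226 <= 269? ✓; end 302 >= 277? ✓ → yes.
F: end 505 < 386? ✗; start 413 <= 269? ✗; end 505 >= 277? ✓ → no.
G: end 279 < 386? ✓; start 148 <= 269? ✓; end 279 >= 277? ✓ → yes.
H: end 428 < 386? ✗; start 371 <= 269? ✗; end 428 >= 277? ✓ → no.
K: end 460 < 386? ✗; start 208 <= 269? ✓; end 460 >= 277? ✓ → no.
N: end 341 < 386? ✓; start 182 <= 269? ✓; end 341 >= 277? ✓ → yes.
Q: end 468 < 386? ✗; start 338 <= 269? ✗; end 468 >= 277? ✓ → no.
S: end 324 < 386? ✓; start 142 <= 269? ✓; end 324 >= 277? ✓ → yes.
Result: D, G, N, S.

D, G, N, S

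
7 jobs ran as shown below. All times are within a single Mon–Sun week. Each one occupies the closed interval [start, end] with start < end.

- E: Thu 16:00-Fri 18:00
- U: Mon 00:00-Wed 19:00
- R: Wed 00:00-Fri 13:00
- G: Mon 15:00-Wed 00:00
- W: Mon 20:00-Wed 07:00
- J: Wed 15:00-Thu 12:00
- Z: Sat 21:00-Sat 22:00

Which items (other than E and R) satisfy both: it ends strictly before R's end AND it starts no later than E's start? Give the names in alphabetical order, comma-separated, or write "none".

G, J, U, W

Conditions: its end is strictly before R's end (X.end < Fri 13:00) AND its start is no later than E's start (X.start <= Thu 16:00).
G: end Wed 00:00 < Fri 13:00? ✓; start Mon 15:00 <= Thu 16:00? ✓ → yes.
J: end Thu 12:00 < Fri 13:00? ✓; start Wed 15:00 <= Thu 16:00? ✓ → yes.
U: end Wed 19:00 < Fri 13:00? ✓; start Mon 00:00 <= Thu 16:00? ✓ → yes.
W: end Wed 07:00 < Fri 13:00? ✓; start Mon 20:00 <= Thu 16:00? ✓ → yes.
Z: end Sat 22:00 < Fri 13:00? ✗; start Sat 21:00 <= Thu 16:00? ✗ → no.
Result: G, J, U, W.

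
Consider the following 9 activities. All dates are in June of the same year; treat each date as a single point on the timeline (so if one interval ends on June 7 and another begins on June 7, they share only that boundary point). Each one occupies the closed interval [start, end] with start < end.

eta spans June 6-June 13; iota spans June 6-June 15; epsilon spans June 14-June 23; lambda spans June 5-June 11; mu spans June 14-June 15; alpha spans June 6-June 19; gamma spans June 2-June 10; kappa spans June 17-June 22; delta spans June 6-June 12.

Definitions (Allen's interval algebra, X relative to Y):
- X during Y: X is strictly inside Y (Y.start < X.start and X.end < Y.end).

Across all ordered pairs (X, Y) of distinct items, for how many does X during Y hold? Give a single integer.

Checking all 72 ordered pairs for relation 'during'; matching pairs in alphabetical order:
(kappa, epsilon): kappa during epsilon ✓
(mu, alpha): mu during alpha ✓
Count: 2.

2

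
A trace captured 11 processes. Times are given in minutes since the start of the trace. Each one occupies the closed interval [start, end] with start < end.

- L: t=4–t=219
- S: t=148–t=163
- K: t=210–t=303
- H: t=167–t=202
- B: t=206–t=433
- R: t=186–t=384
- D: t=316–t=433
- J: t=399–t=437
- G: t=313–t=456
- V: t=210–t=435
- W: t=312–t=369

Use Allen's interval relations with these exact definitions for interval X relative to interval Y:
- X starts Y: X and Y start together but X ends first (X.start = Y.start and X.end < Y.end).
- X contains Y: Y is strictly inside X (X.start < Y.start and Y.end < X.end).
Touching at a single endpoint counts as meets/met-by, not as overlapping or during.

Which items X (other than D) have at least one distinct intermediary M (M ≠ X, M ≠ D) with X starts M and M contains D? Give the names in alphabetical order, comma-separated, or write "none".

K

Target D = [t=316, t=433].
Intermediaries M with M contains D: G, V.
Via G — items with X starts G: none.
Via V — items with X starts V: K.
Union: K.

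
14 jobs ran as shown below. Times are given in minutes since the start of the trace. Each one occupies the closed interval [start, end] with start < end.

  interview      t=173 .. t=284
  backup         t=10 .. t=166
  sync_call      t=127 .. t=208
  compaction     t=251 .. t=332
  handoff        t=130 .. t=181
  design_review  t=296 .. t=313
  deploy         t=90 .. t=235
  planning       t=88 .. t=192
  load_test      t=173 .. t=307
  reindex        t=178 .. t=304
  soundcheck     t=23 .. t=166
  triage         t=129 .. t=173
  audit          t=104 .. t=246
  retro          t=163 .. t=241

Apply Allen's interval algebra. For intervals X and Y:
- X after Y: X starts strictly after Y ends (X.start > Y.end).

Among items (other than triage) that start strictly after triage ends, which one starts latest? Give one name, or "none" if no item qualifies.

Target triage = [t=129, t=173].
audit [t=104, t=246] → contains → excluded.
backup [t=10, t=166] → overlaps → excluded.
compaction [t=251, t=332] → after → candidate.
deploy [t=90, t=235] → contains → excluded.
design_review [t=296, t=313] → after → candidate.
handoff [t=130, t=181] → overlapped-by → excluded.
interview [t=173, t=284] → met-by → excluded.
load_test [t=173, t=307] → met-by → excluded.
planning [t=88, t=192] → contains → excluded.
reindex [t=178, t=304] → after → candidate.
retro [t=163, t=241] → overlapped-by → excluded.
soundcheck [t=23, t=166] → overlaps → excluded.
sync_call [t=127, t=208] → contains → excluded.
Among candidates, latest start is t=296 → design_review.

design_review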